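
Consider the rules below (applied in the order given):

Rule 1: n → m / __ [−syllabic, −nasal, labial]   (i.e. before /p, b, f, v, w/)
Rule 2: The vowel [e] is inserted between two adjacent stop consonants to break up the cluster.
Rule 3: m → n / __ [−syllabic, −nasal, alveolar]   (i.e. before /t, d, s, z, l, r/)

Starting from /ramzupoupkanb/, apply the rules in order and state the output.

ranzupoupekamb

Rule 1 (nasal place assimilation): /n/ precedes the labial consonant /b/, so it assimilates in place to [m]. /ramzupoupkanb/ → ramzupoupkamb.
Rule 2 (stop-cluster e-epenthesis): /p/ and /k/ form a stop–stop cluster, so [e] is inserted between them. /ramzupoupkamb/ → ramzupoupekamb.
Rule 3 (nasal place assimilation): /m/ precedes the alveolar consonant /z/, so it assimilates in place to [n]. /ramzupoupekamb/ → ranzupoupekamb.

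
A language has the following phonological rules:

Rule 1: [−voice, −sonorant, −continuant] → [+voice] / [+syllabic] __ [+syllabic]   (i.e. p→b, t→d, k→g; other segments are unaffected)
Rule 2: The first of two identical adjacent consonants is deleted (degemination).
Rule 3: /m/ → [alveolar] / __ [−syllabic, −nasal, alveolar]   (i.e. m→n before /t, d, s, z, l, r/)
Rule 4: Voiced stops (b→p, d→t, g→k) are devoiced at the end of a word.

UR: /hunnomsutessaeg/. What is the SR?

Rule 1 (intervocalic voicing): /t/ is a voiceless stop between vowels /u/ and /e/, so it voices to [d]. /hunnomsutessaeg/ → hunnomsudessaeg.
Rule 2 (degemination): /nn/ is a geminate; the first /n/ deletes. /ss/ is a geminate; the first /s/ deletes. /hunnomsudessaeg/ → hunomsudesaeg.
Rule 3 (nasal place assimilation): /m/ precedes the alveolar consonant /s/, so it assimilates in place to [n]. /hunomsudesaeg/ → hunonsudesaeg.
Rule 4 (final devoicing): /g/ is a voiced stop in word-final position, so it devoices to [k]. /hunonsudesaeg/ → hunonsudesaek.

hunonsudesaek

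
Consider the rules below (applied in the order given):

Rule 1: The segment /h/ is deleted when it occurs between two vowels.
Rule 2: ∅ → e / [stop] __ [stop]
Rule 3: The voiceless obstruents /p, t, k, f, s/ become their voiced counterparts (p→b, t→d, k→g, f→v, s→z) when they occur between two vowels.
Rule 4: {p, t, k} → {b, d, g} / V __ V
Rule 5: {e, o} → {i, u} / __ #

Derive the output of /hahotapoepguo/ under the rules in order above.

Rule 1 (intervocalic h-deletion): /h/ occurs between vowels /a/ and /o/, so it deletes. /hahotapoepguo/ → haotapoepguo.
Rule 2 (stop-cluster e-epenthesis): /p/ and /g/ form a stop–stop cluster, so [e] is inserted between them. /haotapoepguo/ → haotapoepeguo.
Rule 3 (intervocalic voicing): /t/ is a voiceless obstruent between vowels /o/ and /a/, so it voices to [d]. /p/ is a voiceless obstruent between vowels /a/ and /o/, so it voices to [b]. /p/ is a voiceless obstruent between vowels /e/ and /e/, so it voices to [b]. /haotapoepeguo/ → haodaboebeguo.
Rule 4 (intervocalic voicing): no segment meets the environment; /haodaboebeguo/ is unchanged.
Rule 5 (final vowel raising): /o/ is a mid vowel in word-final position, so it raises to [u]. /haodaboebeguo/ → haodaboebeguu.

haodaboebeguu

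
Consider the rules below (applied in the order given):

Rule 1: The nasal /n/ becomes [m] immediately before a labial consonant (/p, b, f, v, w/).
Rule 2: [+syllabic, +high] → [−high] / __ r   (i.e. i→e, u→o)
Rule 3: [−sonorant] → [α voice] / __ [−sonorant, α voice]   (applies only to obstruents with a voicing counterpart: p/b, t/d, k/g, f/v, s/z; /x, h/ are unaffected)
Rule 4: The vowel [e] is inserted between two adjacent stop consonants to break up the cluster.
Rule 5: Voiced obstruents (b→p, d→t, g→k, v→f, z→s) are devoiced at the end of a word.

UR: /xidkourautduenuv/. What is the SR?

Rule 1 (nasal place assimilation): no segment meets the environment; /xidkourautduenuv/ is unchanged.
Rule 2 (pre-rhotic lowering): /u/ is a high vowel immediately before /r/, so it lowers to [o]. /xidkourautduenuv/ → xidkoorautduenuv.
Rule 3 (regressive voicing assimilation): /d/ precedes the voiceless obstruent /k/, so it devoices to [t] by assimilation. /t/ precedes the voiced obstruent /d/, so it voices to [d] by assimilation. /xidkoorautduenuv/ → xitkooraudduenuv.
Rule 4 (stop-cluster e-epenthesis): /t/ and /k/ form a stop–stop cluster, so [e] is inserted between them. /d/ and /d/ form a stop–stop cluster, so [e] is inserted between them. /xitkooraudduenuv/ → xitekooraudeduenuv.
Rule 5 (final devoicing): /v/ is a voiced obstruent in word-final position, so it devoices to [f]. /xitekooraudeduenuv/ → xitekooraudeduenuf.

xitekooraudeduenuf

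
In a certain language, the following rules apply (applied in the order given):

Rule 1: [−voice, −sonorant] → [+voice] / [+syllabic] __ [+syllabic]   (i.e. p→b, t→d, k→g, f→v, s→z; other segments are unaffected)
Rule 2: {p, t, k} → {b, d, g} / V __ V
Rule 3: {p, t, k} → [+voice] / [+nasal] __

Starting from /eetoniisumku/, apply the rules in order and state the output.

eedoniizumgu

Rule 1 (intervocalic voicing): /t/ is a voiceless obstruent between vowels /e/ and /o/, so it voices to [d]. /s/ is a voiceless obstruent between vowels /i/ and /u/, so it voices to [z]. /eetoniisumku/ → eedoniizumku.
Rule 2 (intervocalic voicing): no segment meets the environment; /eedoniizumku/ is unchanged.
Rule 3 (post-nasal voicing): /k/ is a voiceless stop immediately after the nasal /m/, so it voices to [g]. /eedoniizumku/ → eedoniizumgu.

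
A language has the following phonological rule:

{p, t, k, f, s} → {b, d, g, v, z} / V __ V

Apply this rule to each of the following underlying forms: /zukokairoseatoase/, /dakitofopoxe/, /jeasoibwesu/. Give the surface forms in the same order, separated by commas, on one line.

zugogairozeadoaze, dagidovoboxe, jeazoibwezu

/zukokairoseatoase/: /k/ is a voiceless obstruent between vowels /u/ and /o/, so it voices to [g]. /k/ is a voiceless obstruent between vowels /o/ and /a/, so it voices to [g]. /s/ is a voiceless obstruent between vowels /o/ and /e/, so it voices to [z]. /t/ is a voiceless obstruent between vowels /a/ and /o/, so it voices to [d]. /s/ is a voiceless obstruent between vowels /a/ and /e/, so it voices to [z]. → [zugogairozeadoaze].
/dakitofopoxe/: /k/ is a voiceless obstruent between vowels /a/ and /i/, so it voices to [g]. /t/ is a voiceless obstruent between vowels /i/ and /o/, so it voices to [d]. /f/ is a voiceless obstruent between vowels /o/ and /o/, so it voices to [v]. /p/ is a voiceless obstruent between vowels /o/ and /o/, so it voices to [b]. → [dagidovoboxe].
/jeasoibwesu/: /s/ is a voiceless obstruent between vowels /a/ and /o/, so it voices to [z]. /s/ is a voiceless obstruent between vowels /e/ and /u/, so it voices to [z]. → [jeazoibwezu].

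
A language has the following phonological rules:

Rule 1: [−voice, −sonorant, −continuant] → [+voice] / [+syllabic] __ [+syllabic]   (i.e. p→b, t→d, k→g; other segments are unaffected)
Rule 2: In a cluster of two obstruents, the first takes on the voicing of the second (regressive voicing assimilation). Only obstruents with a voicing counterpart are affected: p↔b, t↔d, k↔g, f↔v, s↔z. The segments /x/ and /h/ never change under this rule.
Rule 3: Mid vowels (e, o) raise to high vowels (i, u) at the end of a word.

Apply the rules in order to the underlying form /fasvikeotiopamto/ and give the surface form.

fazvigeodiobamtu

Rule 1 (intervocalic voicing): /k/ is a voiceless stop between vowels /i/ and /e/, so it voices to [g]. /t/ is a voiceless stop between vowels /o/ and /i/, so it voices to [d]. /p/ is a voiceless stop between vowels /o/ and /a/, so it voices to [b]. /fasvikeotiopamto/ → fasvigeodiobamto.
Rule 2 (regressive voicing assimilation): /s/ precedes the voiced obstruent /v/, so it voices to [z] by assimilation. /fasvigeodiobamto/ → fazvigeodiobamto.
Rule 3 (final vowel raising): /o/ is a mid vowel in word-final position, so it raises to [u]. /fazvigeodiobamto/ → fazvigeodiobamtu.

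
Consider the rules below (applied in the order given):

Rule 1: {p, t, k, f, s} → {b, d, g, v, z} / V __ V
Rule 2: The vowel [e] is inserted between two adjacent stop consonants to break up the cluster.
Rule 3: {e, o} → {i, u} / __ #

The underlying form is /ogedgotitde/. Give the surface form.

Rule 1 (intervocalic voicing): /t/ is a voiceless obstruent between vowels /o/ and /i/, so it voices to [d]. /ogedgotitde/ → ogedgoditde.
Rule 2 (stop-cluster e-epenthesis): /d/ and /g/ form a stop–stop cluster, so [e] is inserted between them. /t/ and /d/ form a stop–stop cluster, so [e] is inserted between them. /ogedgoditde/ → ogedegoditede.
Rule 3 (final vowel raising): /e/ is a mid vowel in word-final position, so it raises to [i]. /ogedegoditede/ → ogedegoditedi.

ogedegoditedi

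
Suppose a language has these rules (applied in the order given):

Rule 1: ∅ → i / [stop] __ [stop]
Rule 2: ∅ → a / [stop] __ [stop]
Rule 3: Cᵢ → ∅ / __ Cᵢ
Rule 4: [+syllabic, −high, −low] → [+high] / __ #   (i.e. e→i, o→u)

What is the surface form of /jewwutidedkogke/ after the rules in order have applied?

Rule 1 (stop-cluster i-epenthesis): /d/ and /k/ form a stop–stop cluster, so [i] is inserted between them. /g/ and /k/ form a stop–stop cluster, so [i] is inserted between them. /jewwutidedkogke/ → jewwutidedikogike.
Rule 2 (stop-cluster a-epenthesis): no segment meets the environment; /jewwutidedikogike/ is unchanged.
Rule 3 (degemination): /ww/ is a geminate; the first /w/ deletes. /jewwutidedikogike/ → jewutidedikogike.
Rule 4 (final vowel raising): /e/ is a mid vowel in word-final position, so it raises to [i]. /jewutidedikogike/ → jewutidedikogiki.

jewutidedikogiki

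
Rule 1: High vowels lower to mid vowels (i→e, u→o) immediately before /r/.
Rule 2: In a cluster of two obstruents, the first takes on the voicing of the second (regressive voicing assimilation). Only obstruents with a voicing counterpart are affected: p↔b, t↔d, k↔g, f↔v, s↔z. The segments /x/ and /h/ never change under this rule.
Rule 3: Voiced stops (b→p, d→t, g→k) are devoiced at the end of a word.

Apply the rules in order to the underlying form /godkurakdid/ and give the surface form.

gotkoragdit

Rule 1 (pre-rhotic lowering): /u/ is a high vowel immediately before /r/, so it lowers to [o]. /godkurakdid/ → godkorakdid.
Rule 2 (regressive voicing assimilation): /d/ precedes the voiceless obstruent /k/, so it devoices to [t] by assimilation. /k/ precedes the voiced obstruent /d/, so it voices to [g] by assimilation. /godkorakdid/ → gotkoragdid.
Rule 3 (final devoicing): /d/ is a voiced stop in word-final position, so it devoices to [t]. /gotkoragdid/ → gotkoragdit.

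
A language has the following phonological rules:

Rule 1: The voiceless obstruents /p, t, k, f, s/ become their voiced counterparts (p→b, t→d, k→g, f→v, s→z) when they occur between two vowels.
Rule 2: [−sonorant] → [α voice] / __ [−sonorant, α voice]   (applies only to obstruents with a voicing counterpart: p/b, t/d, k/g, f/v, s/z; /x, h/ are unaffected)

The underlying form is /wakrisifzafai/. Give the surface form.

Rule 1 (intervocalic voicing): /s/ is a voiceless obstruent between vowels /i/ and /i/, so it voices to [z]. /f/ is a voiceless obstruent between vowels /a/ and /a/, so it voices to [v]. /wakrisifzafai/ → wakrizifzavai.
Rule 2 (regressive voicing assimilation): /f/ precedes the voiced obstruent /z/, so it voices to [v] by assimilation. /wakrizifzavai/ → wakrizivzavai.

wakrizivzavai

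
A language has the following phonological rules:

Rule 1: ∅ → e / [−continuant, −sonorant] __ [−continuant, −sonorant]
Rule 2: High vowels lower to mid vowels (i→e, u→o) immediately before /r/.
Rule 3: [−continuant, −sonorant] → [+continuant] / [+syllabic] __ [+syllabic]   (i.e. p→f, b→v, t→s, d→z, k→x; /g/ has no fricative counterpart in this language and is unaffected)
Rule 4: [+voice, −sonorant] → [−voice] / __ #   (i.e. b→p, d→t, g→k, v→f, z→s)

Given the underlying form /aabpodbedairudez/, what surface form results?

Rule 1 (stop-cluster e-epenthesis): /b/ and /p/ form a stop–stop cluster, so [e] is inserted between them. /d/ and /b/ form a stop–stop cluster, so [e] is inserted between them. /aabpodbedairudez/ → aabepodebedairudez.
Rule 2 (pre-rhotic lowering): /i/ is a high vowel immediately before /r/, so it lowers to [e]. /aabepodebedairudez/ → aabepodebedaerudez.
Rule 3 (intervocalic spirantization): /b/ is a stop between vowels /a/ and /e/, so it spirantizes to the fricative [v]. /p/ is a stop between vowels /e/ and /o/, so it spirantizes to the fricative [f]. /d/ is a stop between vowels /o/ and /e/, so it spirantizes to the fricative [z]. /b/ is a stop between vowels /e/ and /e/, so it spirantizes to the fricative [v]. /d/ is a stop between vowels /e/ and /a/, so it spirantizes to the fricative [z]. /d/ is a stop between vowels /u/ and /e/, so it spirantizes to the fricative [z]. /aabepodebedaerudez/ → aavefozevezaeruzez.
Rule 4 (final devoicing): /z/ is a voiced obstruent in word-final position, so it devoices to [s]. /aavefozevezaeruzez/ → aavefozevezaeruzes.

aavefozevezaeruzes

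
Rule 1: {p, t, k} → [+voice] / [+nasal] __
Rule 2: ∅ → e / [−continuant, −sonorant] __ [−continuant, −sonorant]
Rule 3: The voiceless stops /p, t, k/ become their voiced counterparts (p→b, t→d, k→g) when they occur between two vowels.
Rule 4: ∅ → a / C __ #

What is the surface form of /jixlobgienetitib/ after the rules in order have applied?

Rule 1 (post-nasal voicing): no segment meets the environment; /jixlobgienetitib/ is unchanged.
Rule 2 (stop-cluster e-epenthesis): /b/ and /g/ form a stop–stop cluster, so [e] is inserted between them. /jixlobgienetitib/ → jixlobegienetitib.
Rule 3 (intervocalic voicing): /t/ is a voiceless stop between vowels /e/ and /i/, so it voices to [d]. /t/ is a voiceless stop between vowels /i/ and /i/, so it voices to [d]. /jixlobegienetitib/ → jixlobegienedidib.
Rule 4 (final a-epenthesis): the form ends in the consonant /b/, so [a] is inserted word-finally. /jixlobegienedidib/ → jixlobegienedidiba.

jixlobegienedidiba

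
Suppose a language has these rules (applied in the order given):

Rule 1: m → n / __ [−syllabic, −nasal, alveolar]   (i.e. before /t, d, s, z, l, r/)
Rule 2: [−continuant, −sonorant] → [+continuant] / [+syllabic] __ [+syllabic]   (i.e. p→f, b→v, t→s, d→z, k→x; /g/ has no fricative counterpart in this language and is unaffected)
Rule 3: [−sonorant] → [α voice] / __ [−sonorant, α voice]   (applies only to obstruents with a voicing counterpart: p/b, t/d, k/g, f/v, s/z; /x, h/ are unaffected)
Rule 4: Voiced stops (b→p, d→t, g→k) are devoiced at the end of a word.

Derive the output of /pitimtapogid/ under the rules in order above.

pisintafogit

Rule 1 (nasal place assimilation): /m/ precedes the alveolar consonant /t/, so it assimilates in place to [n]. /pitimtapogid/ → pitintapogid.
Rule 2 (intervocalic spirantization): /t/ is a stop between vowels /i/ and /i/, so it spirantizes to the fricative [s]. /p/ is a stop between vowels /a/ and /o/, so it spirantizes to the fricative [f]. /pitintapogid/ → pisintafogid.
Rule 3 (regressive voicing assimilation): no segment meets the environment; /pisintafogid/ is unchanged.
Rule 4 (final devoicing): /d/ is a voiced stop in word-final position, so it devoices to [t]. /pisintafogid/ → pisintafogit.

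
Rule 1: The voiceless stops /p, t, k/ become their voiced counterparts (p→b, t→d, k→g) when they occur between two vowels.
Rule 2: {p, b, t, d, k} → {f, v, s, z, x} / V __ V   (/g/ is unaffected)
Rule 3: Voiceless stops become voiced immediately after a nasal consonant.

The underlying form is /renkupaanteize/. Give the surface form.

renguvaandeize

Rule 1 (intervocalic voicing): /p/ is a voiceless stop between vowels /u/ and /a/, so it voices to [b]. /renkupaanteize/ → renkubaanteize.
Rule 2 (intervocalic spirantization): /b/ is a stop between vowels /u/ and /a/, so it spirantizes to the fricative [v]. /renkubaanteize/ → renkuvaanteize.
Rule 3 (post-nasal voicing): /k/ is a voiceless stop immediately after the nasal /n/, so it voices to [g]. /t/ is a voiceless stop immediately after the nasal /n/, so it voices to [d]. /renkuvaanteize/ → renguvaandeize.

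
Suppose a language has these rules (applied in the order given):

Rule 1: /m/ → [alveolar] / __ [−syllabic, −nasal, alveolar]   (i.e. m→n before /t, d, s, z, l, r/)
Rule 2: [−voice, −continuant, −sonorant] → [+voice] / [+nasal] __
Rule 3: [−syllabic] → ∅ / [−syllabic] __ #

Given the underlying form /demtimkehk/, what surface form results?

dendimgeh

Rule 1 (nasal place assimilation): /m/ precedes the alveolar consonant /t/, so it assimilates in place to [n]. /demtimkehk/ → dentimkehk.
Rule 2 (post-nasal voicing): /t/ is a voiceless stop immediately after the nasal /n/, so it voices to [d]. /k/ is a voiceless stop immediately after the nasal /m/, so it voices to [g]. /dentimkehk/ → dendimgehk.
Rule 3 (final cluster simplification): /k/ is the second consonant of a word-final cluster /hk/, so it deletes. /dendimgehk/ → dendimgeh.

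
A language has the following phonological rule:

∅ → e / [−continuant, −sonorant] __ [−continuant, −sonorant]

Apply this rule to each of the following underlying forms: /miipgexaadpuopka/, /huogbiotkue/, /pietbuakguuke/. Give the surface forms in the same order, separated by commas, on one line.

/miipgexaadpuopka/: /p/ and /g/ form a stop–stop cluster, so [e] is inserted between them. /d/ and /p/ form a stop–stop cluster, so [e] is inserted between them. /p/ and /k/ form a stop–stop cluster, so [e] is inserted between them. → [miipegexaadepuopeka].
/huogbiotkue/: /g/ and /b/ form a stop–stop cluster, so [e] is inserted between them. /t/ and /k/ form a stop–stop cluster, so [e] is inserted between them. → [huogebiotekue].
/pietbuakguuke/: /t/ and /b/ form a stop–stop cluster, so [e] is inserted between them. /k/ and /g/ form a stop–stop cluster, so [e] is inserted between them. → [pietebuakeguuke].

miipegexaadepuopeka, huogebiotekue, pietebuakeguuke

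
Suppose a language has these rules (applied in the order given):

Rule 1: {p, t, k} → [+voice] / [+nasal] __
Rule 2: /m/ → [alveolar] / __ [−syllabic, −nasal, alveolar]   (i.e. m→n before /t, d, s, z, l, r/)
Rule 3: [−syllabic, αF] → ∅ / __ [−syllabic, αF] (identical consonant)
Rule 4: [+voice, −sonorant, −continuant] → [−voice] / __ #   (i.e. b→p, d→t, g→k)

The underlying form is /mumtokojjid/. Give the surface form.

mundokojit

Rule 1 (post-nasal voicing): /t/ is a voiceless stop immediately after the nasal /m/, so it voices to [d]. /mumtokojjid/ → mumdokojjid.
Rule 2 (nasal place assimilation): /m/ precedes the alveolar consonant /d/, so it assimilates in place to [n]. /mumdokojjid/ → mundokojjid.
Rule 3 (degemination): /jj/ is a geminate; the first /j/ deletes. /mundokojjid/ → mundokojid.
Rule 4 (final devoicing): /d/ is a voiced stop in word-final position, so it devoices to [t]. /mundokojid/ → mundokojit.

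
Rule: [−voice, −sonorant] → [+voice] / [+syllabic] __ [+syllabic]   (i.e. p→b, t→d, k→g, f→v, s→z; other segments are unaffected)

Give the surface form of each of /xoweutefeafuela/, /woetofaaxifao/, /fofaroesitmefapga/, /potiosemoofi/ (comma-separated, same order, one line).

/xoweutefeafuela/: /t/ is a voiceless obstruent between vowels /u/ and /e/, so it voices to [d]. /f/ is a voiceless obstruent between vowels /e/ and /e/, so it voices to [v]. /f/ is a voiceless obstruent between vowels /a/ and /u/, so it voices to [v]. → [xoweudeveavuela].
/woetofaaxifao/: /t/ is a voiceless obstruent between vowels /e/ and /o/, so it voices to [d]. /f/ is a voiceless obstruent between vowels /o/ and /a/, so it voices to [v]. /f/ is a voiceless obstruent between vowels /i/ and /a/, so it voices to [v]. → [woedovaaxivao].
/fofaroesitmefapga/: /f/ is a voiceless obstruent between vowels /o/ and /a/, so it voices to [v]. /s/ is a voiceless obstruent between vowels /e/ and /i/, so it voices to [z]. /f/ is a voiceless obstruent between vowels /e/ and /a/, so it voices to [v]. → [fovaroezitmevapga].
/potiosemoofi/: /t/ is a voiceless obstruent between vowels /o/ and /i/, so it voices to [d]. /s/ is a voiceless obstruent between vowels /o/ and /e/, so it voices to [z]. /f/ is a voiceless obstruent between vowels /o/ and /i/, so it voices to [v]. → [podiozemoovi].

xoweudeveavuela, woedovaaxivao, fovaroezitmevapga, podiozemoovi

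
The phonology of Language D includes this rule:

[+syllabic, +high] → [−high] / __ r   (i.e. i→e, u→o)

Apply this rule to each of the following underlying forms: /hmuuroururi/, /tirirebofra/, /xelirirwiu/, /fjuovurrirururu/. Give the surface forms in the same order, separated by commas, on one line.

/hmuuroururi/: /u/ is a high vowel immediately before /r/, so it lowers to [o]. /u/ is a high vowel immediately before /r/, so it lowers to [o]. /u/ is a high vowel immediately before /r/, so it lowers to [o]. → [hmuoroorori].
/tirirebofra/: /i/ is a high vowel immediately before /r/, so it lowers to [e]. /i/ is a high vowel immediately before /r/, so it lowers to [e]. → [tererebofra].
/xelirirwiu/: /i/ is a high vowel immediately before /r/, so it lowers to [e]. /i/ is a high vowel immediately before /r/, so it lowers to [e]. → [xelererwiu].
/fjuovurrirururu/: /u/ is a high vowel immediately before /r/, so it lowers to [o]. /i/ is a high vowel immediately before /r/, so it lowers to [e]. /u/ is a high vowel immediately before /r/, so it lowers to [o]. /u/ is a high vowel immediately before /r/, so it lowers to [o]. → [fjuovorrerororu].

hmuoroorori, tererebofra, xelererwiu, fjuovorrerororu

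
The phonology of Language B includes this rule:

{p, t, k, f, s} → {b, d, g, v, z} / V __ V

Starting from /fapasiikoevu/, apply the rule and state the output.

Scanning /fapasiikoevu/: /f/ at position 1 is not in the conditioning environment; /p/ is a voiceless obstruent between vowels /a/ and /a/, so it voices to [b]; /s/ is a voiceless obstruent between vowels /a/ and /i/, so it voices to [z]; /k/ is a voiceless obstruent between vowels /i/ and /o/, so it voices to [g].
Result: [fabaziigoevu].

fabaziigoevu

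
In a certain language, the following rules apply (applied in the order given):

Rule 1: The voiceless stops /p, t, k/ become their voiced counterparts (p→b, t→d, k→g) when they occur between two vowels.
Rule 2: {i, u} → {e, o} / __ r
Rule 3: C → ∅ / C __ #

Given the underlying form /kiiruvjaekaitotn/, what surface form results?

kieruvjaegaidot

Rule 1 (intervocalic voicing): /k/ is a voiceless stop between vowels /e/ and /a/, so it voices to [g]. /t/ is a voiceless stop between vowels /i/ and /o/, so it voices to [d]. /kiiruvjaekaitotn/ → kiiruvjaegaidotn.
Rule 2 (pre-rhotic lowering): /i/ is a high vowel immediately before /r/, so it lowers to [e]. /kiiruvjaegaidotn/ → kieruvjaegaidotn.
Rule 3 (final cluster simplification): /n/ is the second consonant of a word-final cluster /tn/, so it deletes. /kieruvjaegaidotn/ → kieruvjaegaidot.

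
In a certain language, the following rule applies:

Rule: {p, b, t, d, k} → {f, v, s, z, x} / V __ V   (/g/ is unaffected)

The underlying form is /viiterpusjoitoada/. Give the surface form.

viiserpusjoisoaza

/t/ is a stop between vowels /i/ and /e/, so it spirantizes to the fricative [s].
/t/ is a stop between vowels /i/ and /o/, so it spirantizes to the fricative [s].
/d/ is a stop between vowels /a/ and /a/, so it spirantizes to the fricative [z].
Surface form: [viiserpusjoisoaza].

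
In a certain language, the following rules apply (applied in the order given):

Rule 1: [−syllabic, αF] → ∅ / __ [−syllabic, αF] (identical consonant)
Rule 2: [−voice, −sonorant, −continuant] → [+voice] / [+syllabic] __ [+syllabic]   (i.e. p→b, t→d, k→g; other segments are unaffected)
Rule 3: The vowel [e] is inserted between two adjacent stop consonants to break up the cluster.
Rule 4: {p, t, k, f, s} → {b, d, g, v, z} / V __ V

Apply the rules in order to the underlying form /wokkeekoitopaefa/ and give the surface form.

Rule 1 (degemination): /kk/ is a geminate; the first /k/ deletes. /wokkeekoitopaefa/ → wokeekoitopaefa.
Rule 2 (intervocalic voicing): /k/ is a voiceless stop between vowels /o/ and /e/, so it voices to [g]. /k/ is a voiceless stop between vowels /e/ and /o/, so it voices to [g]. /t/ is a voiceless stop between vowels /i/ and /o/, so it voices to [d]. /p/ is a voiceless stop between vowels /o/ and /a/, so it voices to [b]. /wokeekoitopaefa/ → wogeegoidobaefa.
Rule 3 (stop-cluster e-epenthesis): no segment meets the environment; /wogeegoidobaefa/ is unchanged.
Rule 4 (intervocalic voicing): /f/ is a voiceless obstruent between vowels /e/ and /a/, so it voices to [v]. /wogeegoidobaefa/ → wogeegoidobaeva.

wogeegoidobaeva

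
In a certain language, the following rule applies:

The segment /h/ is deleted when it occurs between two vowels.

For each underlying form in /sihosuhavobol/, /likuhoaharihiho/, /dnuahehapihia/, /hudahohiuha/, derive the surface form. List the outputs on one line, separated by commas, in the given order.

siosuavobol, likuoaariio, dnuaeapiia, hudaoiua

/sihosuhavobol/: /h/ occurs between vowels /i/ and /o/, so it deletes. /h/ occurs between vowels /u/ and /a/, so it deletes. → [siosuavobol].
/likuhoaharihiho/: /h/ occurs between vowels /u/ and /o/, so it deletes. /h/ occurs between vowels /a/ and /a/, so it deletes. /h/ occurs between vowels /i/ and /i/, so it deletes. /h/ occurs between vowels /i/ and /o/, so it deletes. → [likuoaariio].
/dnuahehapihia/: /h/ occurs between vowels /a/ and /e/, so it deletes. /h/ occurs between vowels /e/ and /a/, so it deletes. /h/ occurs between vowels /i/ and /i/, so it deletes. → [dnuaeapiia].
/hudahohiuha/: /h/ occurs between vowels /a/ and /o/, so it deletes. /h/ occurs between vowels /o/ and /i/, so it deletes. /h/ occurs between vowels /u/ and /a/, so it deletes. → [hudaoiua].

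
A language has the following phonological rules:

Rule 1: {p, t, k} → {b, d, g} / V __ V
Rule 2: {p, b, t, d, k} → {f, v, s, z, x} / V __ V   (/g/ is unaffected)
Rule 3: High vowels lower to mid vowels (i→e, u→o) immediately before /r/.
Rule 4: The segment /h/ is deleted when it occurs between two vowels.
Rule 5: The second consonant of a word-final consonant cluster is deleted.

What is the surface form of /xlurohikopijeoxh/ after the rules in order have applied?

Rule 1 (intervocalic voicing): /k/ is a voiceless stop between vowels /i/ and /o/, so it voices to [g]. /p/ is a voiceless stop between vowels /o/ and /i/, so it voices to [b]. /xlurohikopijeoxh/ → xlurohigobijeoxh.
Rule 2 (intervocalic spirantization): /b/ is a stop between vowels /o/ and /i/, so it spirantizes to the fricative [v]. /xlurohigobijeoxh/ → xlurohigovijeoxh.
Rule 3 (pre-rhotic lowering): /u/ is a high vowel immediately before /r/, so it lowers to [o]. /xlurohigovijeoxh/ → xlorohigovijeoxh.
Rule 4 (intervocalic h-deletion): /h/ occurs between vowels /o/ and /i/, so it deletes. /xlorohigovijeoxh/ → xloroigovijeoxh.
Rule 5 (final cluster simplification): /h/ is the second consonant of a word-final cluster /xh/, so it deletes. /xloroigovijeoxh/ → xloroigovijeox.

xloroigovijeox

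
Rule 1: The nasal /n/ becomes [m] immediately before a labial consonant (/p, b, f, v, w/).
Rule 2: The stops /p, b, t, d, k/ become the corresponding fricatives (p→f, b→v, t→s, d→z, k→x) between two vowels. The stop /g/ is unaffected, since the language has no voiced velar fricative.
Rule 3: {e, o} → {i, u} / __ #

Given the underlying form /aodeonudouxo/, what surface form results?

Rule 1 (nasal place assimilation): no segment meets the environment; /aodeonudouxo/ is unchanged.
Rule 2 (intervocalic spirantization): /d/ is a stop between vowels /o/ and /e/, so it spirantizes to the fricative [z]. /d/ is a stop between vowels /u/ and /o/, so it spirantizes to the fricative [z]. /aodeonudouxo/ → aozeonuzouxo.
Rule 3 (final vowel raising): /o/ is a mid vowel in word-final position, so it raises to [u]. /aozeonuzouxo/ → aozeonuzouxu.

aozeonuzouxu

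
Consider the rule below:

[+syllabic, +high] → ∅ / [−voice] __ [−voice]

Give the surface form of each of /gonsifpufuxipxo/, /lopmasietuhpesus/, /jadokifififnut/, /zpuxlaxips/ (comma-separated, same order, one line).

gonsfpfxpxo, lopmasiethpess, jadokfffnut, zpxlaxps

/gonsifpufuxipxo/: /i/ is a high vowel flanked by voiceless consonants /s/ and /f/, so it deletes. /u/ is a high vowel flanked by voiceless consonants /p/ and /f/, so it deletes. /u/ is a high vowel flanked by voiceless consonants /f/ and /x/, so it deletes. /i/ is a high vowel flanked by voiceless consonants /x/ and /p/, so it deletes. → [gonsfpfxpxo].
/lopmasietuhpesus/: /u/ is a high vowel flanked by voiceless consonants /t/ and /h/, so it deletes. /u/ is a high vowel flanked by voiceless consonants /s/ and /s/, so it deletes. → [lopmasiethpess].
/jadokifififnut/: /i/ is a high vowel flanked by voiceless consonants /k/ and /f/, so it deletes. /i/ is a high vowel flanked by voiceless consonants /f/ and /f/, so it deletes. /i/ is a high vowel flanked by voiceless consonants /f/ and /f/, so it deletes. → [jadokfffnut].
/zpuxlaxips/: /u/ is a high vowel flanked by voiceless consonants /p/ and /x/, so it deletes. /i/ is a high vowel flanked by voiceless consonants /x/ and /p/, so it deletes. → [zpxlaxps].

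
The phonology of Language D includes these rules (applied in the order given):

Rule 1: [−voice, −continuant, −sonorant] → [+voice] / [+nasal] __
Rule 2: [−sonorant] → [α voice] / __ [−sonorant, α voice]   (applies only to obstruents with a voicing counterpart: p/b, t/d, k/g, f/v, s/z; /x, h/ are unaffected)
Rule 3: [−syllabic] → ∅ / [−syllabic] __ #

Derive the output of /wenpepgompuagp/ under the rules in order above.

Rule 1 (post-nasal voicing): /p/ is a voiceless stop immediately after the nasal /n/, so it voices to [b]. /p/ is a voiceless stop immediately after the nasal /m/, so it voices to [b]. /wenpepgompuagp/ → wenbepgombuagp.
Rule 2 (regressive voicing assimilation): /p/ precedes the voiced obstruent /g/, so it voices to [b] by assimilation. /g/ precedes the voiceless obstruent /p/, so it devoices to [k] by assimilation. /wenbepgombuagp/ → wenbebgombuakp.
Rule 3 (final cluster simplification): /p/ is the second consonant of a word-final cluster /kp/, so it deletes. /wenbebgombuakp/ → wenbebgombuak.

wenbebgombuak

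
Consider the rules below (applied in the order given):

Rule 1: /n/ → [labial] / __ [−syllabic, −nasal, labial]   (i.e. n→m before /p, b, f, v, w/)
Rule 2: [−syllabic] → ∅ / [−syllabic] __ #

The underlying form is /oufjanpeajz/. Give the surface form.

Rule 1 (nasal place assimilation): /n/ precedes the labial consonant /p/, so it assimilates in place to [m]. /oufjanpeajz/ → oufjampeajz.
Rule 2 (final cluster simplification): /z/ is the second consonant of a word-final cluster /jz/, so it deletes. /oufjampeajz/ → oufjampeaj.

oufjampeaj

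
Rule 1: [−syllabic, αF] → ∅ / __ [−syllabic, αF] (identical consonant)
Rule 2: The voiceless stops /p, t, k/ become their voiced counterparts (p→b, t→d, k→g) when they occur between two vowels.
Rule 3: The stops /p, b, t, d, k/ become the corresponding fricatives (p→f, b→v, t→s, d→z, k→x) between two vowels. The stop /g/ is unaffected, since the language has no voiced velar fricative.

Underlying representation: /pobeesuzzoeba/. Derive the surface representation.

Rule 1 (degemination): /zz/ is a geminate; the first /z/ deletes. /pobeesuzzoeba/ → pobeesuzoeba.
Rule 2 (intervocalic voicing): no segment meets the environment; /pobeesuzoeba/ is unchanged.
Rule 3 (intervocalic spirantization): /b/ is a stop between vowels /o/ and /e/, so it spirantizes to the fricative [v]. /b/ is a stop between vowels /e/ and /a/, so it spirantizes to the fricative [v]. /pobeesuzoeba/ → poveesuzoeva.

poveesuzoeva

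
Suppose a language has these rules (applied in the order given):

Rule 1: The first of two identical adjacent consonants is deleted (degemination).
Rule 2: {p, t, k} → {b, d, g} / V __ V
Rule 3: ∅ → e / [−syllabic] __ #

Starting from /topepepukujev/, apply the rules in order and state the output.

tobebebugujeve

Rule 1 (degemination): no segment meets the environment; /topepepukujev/ is unchanged.
Rule 2 (intervocalic voicing): /p/ is a voiceless stop between vowels /o/ and /e/, so it voices to [b]. /p/ is a voiceless stop between vowels /e/ and /e/, so it voices to [b]. /p/ is a voiceless stop between vowels /e/ and /u/, so it voices to [b]. /k/ is a voiceless stop between vowels /u/ and /u/, so it voices to [g]. /topepepukujev/ → tobebebugujev.
Rule 3 (final e-epenthesis): the form ends in the consonant /v/, so [e] is inserted word-finally. /tobebebugujev/ → tobebebugujeve.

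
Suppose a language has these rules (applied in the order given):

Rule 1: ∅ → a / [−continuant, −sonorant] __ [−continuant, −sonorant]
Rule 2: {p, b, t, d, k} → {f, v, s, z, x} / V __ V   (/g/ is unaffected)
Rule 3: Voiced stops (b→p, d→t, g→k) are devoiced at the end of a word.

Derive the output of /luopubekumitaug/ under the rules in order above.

Rule 1 (stop-cluster a-epenthesis): no segment meets the environment; /luopubekumitaug/ is unchanged.
Rule 2 (intervocalic spirantization): /p/ is a stop between vowels /o/ and /u/, so it spirantizes to the fricative [f]. /b/ is a stop between vowels /u/ and /e/, so it spirantizes to the fricative [v]. /k/ is a stop between vowels /e/ and /u/, so it spirantizes to the fricative [x]. /t/ is a stop between vowels /i/ and /a/, so it spirantizes to the fricative [s]. /luopubekumitaug/ → luofuvexumisaug.
Rule 3 (final devoicing): /g/ is a voiced stop in word-final position, so it devoices to [k]. /luofuvexumisaug/ → luofuvexumisauk.

luofuvexumisauk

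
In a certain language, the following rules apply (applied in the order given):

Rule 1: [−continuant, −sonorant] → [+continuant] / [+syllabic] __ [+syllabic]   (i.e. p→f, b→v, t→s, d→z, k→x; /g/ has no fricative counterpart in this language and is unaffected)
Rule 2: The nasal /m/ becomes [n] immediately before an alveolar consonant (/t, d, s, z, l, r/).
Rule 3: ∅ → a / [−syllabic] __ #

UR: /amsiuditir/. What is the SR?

ansiuzisira

Rule 1 (intervocalic spirantization): /d/ is a stop between vowels /u/ and /i/, so it spirantizes to the fricative [z]. /t/ is a stop between vowels /i/ and /i/, so it spirantizes to the fricative [s]. /amsiuditir/ → amsiuzisir.
Rule 2 (nasal place assimilation): /m/ precedes the alveolar consonant /s/, so it assimilates in place to [n]. /amsiuzisir/ → ansiuzisir.
Rule 3 (final a-epenthesis): the form ends in the consonant /r/, so [a] is inserted word-finally. /ansiuzisir/ → ansiuzisira.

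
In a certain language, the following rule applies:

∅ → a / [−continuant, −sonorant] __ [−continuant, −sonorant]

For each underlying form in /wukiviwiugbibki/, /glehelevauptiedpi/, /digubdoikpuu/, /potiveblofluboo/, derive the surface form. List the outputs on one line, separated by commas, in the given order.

wukiviwiugabibaki, glehelevaupatiedapi, digubadoikapuu, potiveblofluboo

/wukiviwiugbibki/: /g/ and /b/ form a stop–stop cluster, so [a] is inserted between them. /b/ and /k/ form a stop–stop cluster, so [a] is inserted between them. → [wukiviwiugabibaki].
/glehelevauptiedpi/: /p/ and /t/ form a stop–stop cluster, so [a] is inserted between them. /d/ and /p/ form a stop–stop cluster, so [a] is inserted between them. → [glehelevaupatiedapi].
/digubdoikpuu/: /b/ and /d/ form a stop–stop cluster, so [a] is inserted between them. /k/ and /p/ form a stop–stop cluster, so [a] is inserted between them. → [digubadoikapuu].
/potiveblofluboo/: the rule's environment is not met; surfaces unchanged as [potiveblofluboo].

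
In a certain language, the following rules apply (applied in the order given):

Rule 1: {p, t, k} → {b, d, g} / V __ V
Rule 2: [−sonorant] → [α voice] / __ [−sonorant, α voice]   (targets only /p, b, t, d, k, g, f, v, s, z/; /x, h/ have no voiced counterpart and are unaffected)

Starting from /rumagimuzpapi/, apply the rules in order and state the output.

Rule 1 (intervocalic voicing): /p/ is a voiceless stop between vowels /a/ and /i/, so it voices to [b]. /rumagimuzpapi/ → rumagimuzpabi.
Rule 2 (regressive voicing assimilation): /z/ precedes the voiceless obstruent /p/, so it devoices to [s] by assimilation. /rumagimuzpabi/ → rumagimuspabi.

rumagimuspabi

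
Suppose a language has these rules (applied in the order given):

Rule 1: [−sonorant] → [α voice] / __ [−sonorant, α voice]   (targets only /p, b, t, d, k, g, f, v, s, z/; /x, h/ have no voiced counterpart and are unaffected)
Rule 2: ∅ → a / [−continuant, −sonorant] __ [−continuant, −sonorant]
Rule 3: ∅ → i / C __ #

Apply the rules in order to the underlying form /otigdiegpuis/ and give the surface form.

otigadiekapuisi

Rule 1 (regressive voicing assimilation): /g/ precedes the voiceless obstruent /p/, so it devoices to [k] by assimilation. /otigdiegpuis/ → otigdiekpuis.
Rule 2 (stop-cluster a-epenthesis): /g/ and /d/ form a stop–stop cluster, so [a] is inserted between them. /k/ and /p/ form a stop–stop cluster, so [a] is inserted between them. /otigdiekpuis/ → otigadiekapuis.
Rule 3 (final i-epenthesis): the form ends in the consonant /s/, so [i] is inserted word-finally. /otigadiekapuis/ → otigadiekapuisi.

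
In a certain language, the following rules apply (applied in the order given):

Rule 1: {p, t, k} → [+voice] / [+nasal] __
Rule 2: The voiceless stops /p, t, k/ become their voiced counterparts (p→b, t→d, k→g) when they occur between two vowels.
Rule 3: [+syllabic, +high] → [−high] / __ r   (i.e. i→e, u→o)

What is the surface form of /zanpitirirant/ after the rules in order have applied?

Rule 1 (post-nasal voicing): /p/ is a voiceless stop immediately after the nasal /n/, so it voices to [b]. /t/ is a voiceless stop immediately after the nasal /n/, so it voices to [d]. /zanpitirirant/ → zanbitirirand.
Rule 2 (intervocalic voicing): /t/ is a voiceless stop between vowels /i/ and /i/, so it voices to [d]. /zanbitirirand/ → zanbidirirand.
Rule 3 (pre-rhotic lowering): /i/ is a high vowel immediately before /r/, so it lowers to [e]. /i/ is a high vowel immediately before /r/, so it lowers to [e]. /zanbidirirand/ → zanbidererand.

zanbidererand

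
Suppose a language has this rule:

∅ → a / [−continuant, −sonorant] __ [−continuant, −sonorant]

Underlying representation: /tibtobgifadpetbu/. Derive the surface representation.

tibatobagifadapetabu

/b/ and /t/ form a stop–stop cluster, so [a] is inserted between them.
/b/ and /g/ form a stop–stop cluster, so [a] is inserted between them.
/d/ and /p/ form a stop–stop cluster, so [a] is inserted between them.
/t/ and /b/ form a stop–stop cluster, so [a] is inserted between them.
Surface form: [tibatobagifadapetabu].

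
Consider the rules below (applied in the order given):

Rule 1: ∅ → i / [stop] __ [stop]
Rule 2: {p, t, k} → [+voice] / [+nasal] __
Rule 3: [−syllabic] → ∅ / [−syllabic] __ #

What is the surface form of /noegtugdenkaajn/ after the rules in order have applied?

Rule 1 (stop-cluster i-epenthesis): /g/ and /t/ form a stop–stop cluster, so [i] is inserted between them. /g/ and /d/ form a stop–stop cluster, so [i] is inserted between them. /noegtugdenkaajn/ → noegitugidenkaajn.
Rule 2 (post-nasal voicing): /k/ is a voiceless stop immediately after the nasal /n/, so it voices to [g]. /noegitugidenkaajn/ → noegitugidengaajn.
Rule 3 (final cluster simplification): /n/ is the second consonant of a word-final cluster /jn/, so it deletes. /noegitugidengaajn/ → noegitugidengaaj.

noegitugidengaaj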